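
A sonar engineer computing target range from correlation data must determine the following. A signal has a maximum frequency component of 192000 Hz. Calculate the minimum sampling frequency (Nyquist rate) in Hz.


The Nyquist rate is twice the maximum frequency component.
fs_min = 2 * fmax
      = 2 * 192000
      = 384000 Hz

384000


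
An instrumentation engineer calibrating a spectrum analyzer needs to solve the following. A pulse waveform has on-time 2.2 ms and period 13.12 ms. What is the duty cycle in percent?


Duty cycle as a percentage:
DC = (t_on / T) * 100
   = (2.2 / 13.12) * 100
   = 0.167683 * 100
   = 16.77 %

16.77 %


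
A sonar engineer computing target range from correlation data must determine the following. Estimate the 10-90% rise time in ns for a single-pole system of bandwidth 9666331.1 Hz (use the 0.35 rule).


Rise time from bandwidth relationship:
tr = 0.35 / BW
   = 0.35 / 9666331.1
   = 3.620815347e-08 s
   = 36.2082 ns

36.2082 ns


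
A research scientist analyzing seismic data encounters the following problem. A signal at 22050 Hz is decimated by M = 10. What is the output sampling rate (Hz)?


Decimation reduces the sample rate:
fs_out = fs_in / M
       = 22050 / 10
       = 2205.0 Hz

2205.0 Hz


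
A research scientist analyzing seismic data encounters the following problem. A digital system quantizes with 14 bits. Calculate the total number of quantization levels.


Number of quantization levels = 2^N
= 2^14
= 16384

16384


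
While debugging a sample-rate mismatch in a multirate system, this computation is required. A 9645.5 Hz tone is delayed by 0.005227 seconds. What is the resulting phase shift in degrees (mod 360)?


Phase shift from frequency and time delay:
phi = 360 * f * t_delay
    = 360 * 9645.5 * 0.005227
    = 18150.13 degrees
    mod 360 = 150.13 degrees

150.13 degrees


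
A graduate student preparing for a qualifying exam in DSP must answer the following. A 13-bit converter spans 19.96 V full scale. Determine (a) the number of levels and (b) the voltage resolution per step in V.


Step 1 — number of quantization levels:
L = 2^N = 2^13 = 8192

Step 2 — LSB step size:
delta = Vfs / L
      = 19.96 / 8192
      = 0.00243652 V

Levels = 8192; step size = 0.00243652 V


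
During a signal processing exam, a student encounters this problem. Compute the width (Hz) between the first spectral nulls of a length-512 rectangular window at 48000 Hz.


Main lobe width for a rectangular window:
Width = 2 * fs / N
      = 2 * 48000 / 512
      = 96000 / 512
      = 187.5 Hz

187.5 Hz


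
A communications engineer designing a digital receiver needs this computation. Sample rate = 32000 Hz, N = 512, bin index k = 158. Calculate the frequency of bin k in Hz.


Frequency of DFT bin k:
f_k = k * fs / N
    = 158 * 32000 / 512
    = 5056000 / 512
    = 9875.0 Hz

9875.0 Hz


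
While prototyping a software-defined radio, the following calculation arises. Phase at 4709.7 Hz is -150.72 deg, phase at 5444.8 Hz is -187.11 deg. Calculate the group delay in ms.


Group delay from phase difference:
tau = -d(phi)/d(omega)
d(phi) = -36.39 deg = -0.635125 rad
d(omega) = 2*pi*(5444.8 - 4709.7) = 4618.7695 rad/s
tau = -(-0.635125) / 4618.7695
    = 0.1375 ms

0.1375 ms


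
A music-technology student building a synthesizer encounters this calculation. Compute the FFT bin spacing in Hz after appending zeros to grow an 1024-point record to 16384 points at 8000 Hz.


Frequency resolution after zero-padding:
N_padded = 1024 * 16 = 16384
df = fs / N_padded
   = 8000 / 16384
   = 0.4883 Hz

0.4883 Hz


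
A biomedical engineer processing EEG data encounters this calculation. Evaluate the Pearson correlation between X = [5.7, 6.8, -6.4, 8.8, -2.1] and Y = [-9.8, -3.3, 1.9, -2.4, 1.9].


Pearson correlation coefficient (population):
r = cov(X,Y) / (std(X) * std(Y))
Mean X = 2.56, Mean Y = -2.34
Cov(X,Y) = -17.1236
Std(X) = 5.809854, Std(Y) = 4.301907
r = -0.6851

-0.6851


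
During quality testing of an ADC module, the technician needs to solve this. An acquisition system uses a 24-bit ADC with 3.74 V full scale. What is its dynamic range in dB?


Dynamic range from full-scale to LSB:
V_min = V_max / 2^bits = 3.74 / 2^24
DR = 20 * log10(V_max / V_min)
   = 20 * log10(2^24)
   = 20 * 24 * log10(2)
   = 144.49 dB

144.49 dB


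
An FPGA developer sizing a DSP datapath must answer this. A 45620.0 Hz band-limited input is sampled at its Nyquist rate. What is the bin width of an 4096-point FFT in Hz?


Step 1 — Nyquist sampling rate:
fs = 2 * fmax = 2 * 45620.0 = 91240.0 Hz

Step 2 — DFT bin spacing:
df = fs / N = 91240.0 / 4096 = 22.2754 Hz

22.2754 Hz


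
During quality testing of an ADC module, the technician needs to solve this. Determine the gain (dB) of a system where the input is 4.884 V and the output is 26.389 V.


Voltage gain in dB:
G = 20 * log10(Vout / Vin)
  = 20 * log10(26.389 / 4.884)
  = 20 * log10(5.403153)
  = 20 * 0.732647
  = 14.65 dB

14.65 dB


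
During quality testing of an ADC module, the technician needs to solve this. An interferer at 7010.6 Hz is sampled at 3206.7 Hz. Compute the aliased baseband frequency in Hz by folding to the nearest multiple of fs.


Compute the nearest integer multiple of fs to the signal:
n = round(7010.6 / 3206.7) = 2
f_alias = |7010.6 - 2 * 3206.7|
        = |7010.6 - 6413.4|
        = 597.2 Hz

597.2


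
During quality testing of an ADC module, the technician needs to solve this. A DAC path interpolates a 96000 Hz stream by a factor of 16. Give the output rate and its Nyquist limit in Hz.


Step 1 — output sample rate after interpolation by L:
fs_out = L * fs_in = 16 * 96000 = 1536000 Hz

Step 2 — Nyquist frequency of the output stream:
f_Nyq = fs_out / 2 = 1536000 / 2 = 768000.0 Hz

fs_out = 1536000 Hz; f_Nyquist = 768000.0 Hz


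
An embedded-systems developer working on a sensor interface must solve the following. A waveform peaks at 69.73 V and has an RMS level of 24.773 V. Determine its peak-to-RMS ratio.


Crest factor is the ratio of peak to RMS:
CF = V_peak / V_rms
   = 69.73 / 24.773
   = 2.8148

2.8148


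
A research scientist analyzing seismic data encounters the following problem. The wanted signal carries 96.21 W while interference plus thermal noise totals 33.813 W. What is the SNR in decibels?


SNR in decibels:
SNR = 10 * log10(Ps / Pn)
    = 10 * log10(96.21 / 33.813)
    = 10 * log10(2.8454)
    = 10 * 0.4541
    = 4.54 dB

4.54 dB


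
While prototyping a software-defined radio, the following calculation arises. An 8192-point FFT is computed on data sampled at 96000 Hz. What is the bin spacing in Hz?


DFT frequency resolution:
df = fs / N
   = 96000 / 8192
   = 11.7188 Hz

11.7188 Hz


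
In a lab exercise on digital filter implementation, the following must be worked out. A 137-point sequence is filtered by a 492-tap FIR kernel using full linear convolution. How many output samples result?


Linear convolution output length:
L = N + M - 1
  = 137 + 492 - 1
  = 628 samples

628


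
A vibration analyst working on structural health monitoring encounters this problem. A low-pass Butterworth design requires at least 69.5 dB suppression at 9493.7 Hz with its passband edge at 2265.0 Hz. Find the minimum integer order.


Butterworth filter order formula:
n = log10(10^(A/10) - 1) / (2 * log10(f_stop/f_pass))
10^(69.5/10) - 1 = 8912508.3813
f_stop/f_pass = 9493.7 / 2265.0 = 4.1915
n = 5.5835 -> ceil = 6

6


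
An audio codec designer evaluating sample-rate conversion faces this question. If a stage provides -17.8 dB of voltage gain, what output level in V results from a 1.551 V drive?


Output voltage from dB gain:
V_out = V_in * 10^(gain_dB / 20)
      = 1.551 * 10^(-17.8 / 20)
      = 1.551 * 0.128825
      = 0.1998 V

0.1998 V


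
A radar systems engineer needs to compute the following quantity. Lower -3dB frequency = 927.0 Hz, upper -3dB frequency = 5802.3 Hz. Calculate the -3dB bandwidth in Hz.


Bandwidth is the difference of -3dB frequencies:
BW = f_high - f_low
   = 5802.3 - 927.0
   = 4875.3 Hz

4875.3 Hz


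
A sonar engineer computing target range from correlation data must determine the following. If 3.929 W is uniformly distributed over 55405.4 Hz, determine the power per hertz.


Power spectral density:
PSD = P / BW
    = 3.929 / 55405.4
    = 7.091e-05 W/Hz

7.091e-05 W/Hz


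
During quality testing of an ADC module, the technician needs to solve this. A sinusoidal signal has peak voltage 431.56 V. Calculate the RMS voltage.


RMS voltage for a sinusoidal waveform:
V_rms = V_peak / sqrt(2)
      = 431.56 / 1.414214
      = 305.159 V

305.159 V


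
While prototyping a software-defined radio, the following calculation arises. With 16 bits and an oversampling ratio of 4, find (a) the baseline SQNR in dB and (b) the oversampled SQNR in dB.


Step 1 — baseline SQNR at Nyquist:
SQNR_base = 6.02*N + 1.76
          = 6.02*16 + 1.76
          = 98.08 dB

Step 2 — oversampling processing gain:
G = 10*log10(OSR) = 10*log10(4) = 6.02 dB

Step 3 — total:
SQNR_total = 98.08 + 6.02 = 104.1 dB

Base SQNR = 98.08 dB; oversampled SQNR = 104.1 dB


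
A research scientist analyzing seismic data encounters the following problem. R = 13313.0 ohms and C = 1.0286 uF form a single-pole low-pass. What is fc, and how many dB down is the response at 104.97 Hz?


Step 1 — cutoff frequency:
fc = 1 / (2*pi*R*C)
C = 1.0286 uF = 1.0286e-06 F
fc = 1 / (2*pi*13313.0*1.0286e-06)
   = 11.6224 Hz

Step 2 — magnitude at f = 104.97 Hz:
|H(f)| = 1 / sqrt(1 + (f/fc)^2)
f/fc = 104.97 / 11.6224 = 9.031697
|H| = 1 / sqrt(1 + 81.571551) = 0.1100487
|H|_dB = 20*log10(0.1100487) = -19.17 dB

fc = 11.6224 Hz; |H(104.97 Hz)| = -19.17 dB


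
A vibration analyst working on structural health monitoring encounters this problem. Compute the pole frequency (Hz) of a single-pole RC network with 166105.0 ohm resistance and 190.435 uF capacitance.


Cutoff frequency of a first-order RC filter:
fc = 1 / (2 * pi * R * C)
C = 190.435 uF = 0.000190435 F
fc = 1 / (2 * pi * 166105.0 * 0.000190435)
   = 1 / 198.75100993084
   = 0.005031 Hz

0.005031 Hz


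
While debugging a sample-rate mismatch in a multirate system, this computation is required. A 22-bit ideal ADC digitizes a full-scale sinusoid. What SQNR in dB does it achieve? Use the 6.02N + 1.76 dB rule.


Theoretical SNR for a full-scale sinusoid:
SNR = 6.02 * N + 1.76
    = 6.02 * 22 + 1.76
    = 132.44 + 1.76
    = 134.2 dB

134.2 dB


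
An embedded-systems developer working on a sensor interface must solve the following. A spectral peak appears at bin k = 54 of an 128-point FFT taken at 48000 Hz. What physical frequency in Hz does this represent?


Frequency of DFT bin k:
f_k = k * fs / N
    = 54 * 48000 / 128
    = 2592000 / 128
    = 20250.0 Hz

20250.0 Hz


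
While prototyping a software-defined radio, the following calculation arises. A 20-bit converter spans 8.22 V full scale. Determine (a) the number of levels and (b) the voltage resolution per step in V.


Step 1 — number of quantization levels:
L = 2^N = 2^20 = 1048576

Step 2 — LSB step size:
delta = Vfs / L
      = 8.22 / 1048576
      = 7.84e-06 V

Levels = 1048576; step size = 7.84e-06 V


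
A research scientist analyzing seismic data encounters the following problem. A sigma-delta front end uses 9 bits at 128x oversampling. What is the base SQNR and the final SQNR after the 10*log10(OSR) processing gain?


Step 1 — baseline SQNR at Nyquist:
SQNR_base = 6.02*N + 1.76
          = 6.02*9 + 1.76
          = 55.94 dB

Step 2 — oversampling processing gain:
G = 10*log10(OSR) = 10*log10(128) = 21.07 dB

Step 3 — total:
SQNR_total = 55.94 + 21.07 = 77.01 dB

Base SQNR = 55.94 dB; oversampled SQNR = 77.01 dB


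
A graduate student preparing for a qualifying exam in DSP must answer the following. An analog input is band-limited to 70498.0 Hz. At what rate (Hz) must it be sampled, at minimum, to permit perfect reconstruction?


The Nyquist rate is twice the maximum frequency component.
fs_min = 2 * fmax
      = 2 * 70498.0
      = 140996.0 Hz

140996.0


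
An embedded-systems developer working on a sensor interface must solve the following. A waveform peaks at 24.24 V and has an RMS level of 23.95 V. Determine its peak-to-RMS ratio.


Crest factor is the ratio of peak to RMS:
CF = V_peak / V_rms
   = 24.24 / 23.95
   = 1.0121

1.0121


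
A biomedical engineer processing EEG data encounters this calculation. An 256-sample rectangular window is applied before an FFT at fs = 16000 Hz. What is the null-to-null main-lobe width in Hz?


Main lobe width for a rectangular window:
Width = 2 * fs / N
      = 2 * 16000 / 256
      = 32000 / 256
      = 125.0 Hz

125.0 Hz


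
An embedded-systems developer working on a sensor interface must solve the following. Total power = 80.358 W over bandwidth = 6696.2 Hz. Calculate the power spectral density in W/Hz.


Power spectral density:
PSD = P / BW
    = 80.358 / 6696.2
    = 0.01200054 W/Hz

0.01200054 W/Hz


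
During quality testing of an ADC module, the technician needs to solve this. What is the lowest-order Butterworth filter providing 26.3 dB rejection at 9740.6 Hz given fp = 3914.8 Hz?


Butterworth filter order formula:
n = log10(10^(A/10) - 1) / (2 * log10(f_stop/f_pass))
10^(26.3/10) - 1 = 425.5795
f_stop/f_pass = 9740.6 / 3914.8 = 2.4881
n = 3.3205 -> ceil = 4

4


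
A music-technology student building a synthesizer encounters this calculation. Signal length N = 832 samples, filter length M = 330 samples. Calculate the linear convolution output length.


Linear convolution output length:
L = N + M - 1
  = 832 + 330 - 1
  = 1161 samples

1161


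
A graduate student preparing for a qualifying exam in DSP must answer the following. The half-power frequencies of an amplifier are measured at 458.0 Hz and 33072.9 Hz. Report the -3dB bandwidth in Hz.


Bandwidth is the difference of -3dB frequencies:
BW = f_high - f_low
   = 33072.9 - 458.0
   = 32614.9 Hz

32614.9 Hz


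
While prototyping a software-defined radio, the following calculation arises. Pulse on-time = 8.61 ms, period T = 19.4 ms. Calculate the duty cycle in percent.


Duty cycle as a percentage:
DC = (t_on / T) * 100
   = (8.61 / 19.4) * 100
   = 0.443814 * 100
   = 44.38 %

44.38 %


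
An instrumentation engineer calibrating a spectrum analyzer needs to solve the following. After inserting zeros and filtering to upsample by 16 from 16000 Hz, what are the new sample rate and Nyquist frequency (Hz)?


Step 1 — output sample rate after interpolation by L:
fs_out = L * fs_in = 16 * 16000 = 256000 Hz

Step 2 — Nyquist frequency of the output stream:
f_Nyq = fs_out / 2 = 256000 / 2 = 128000.0 Hz

fs_out = 256000 Hz; f_Nyquist = 128000.0 Hz


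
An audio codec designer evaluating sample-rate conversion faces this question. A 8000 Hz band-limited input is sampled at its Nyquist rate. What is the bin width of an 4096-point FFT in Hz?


Step 1 — Nyquist sampling rate:
fs = 2 * fmax = 2 * 8000 = 16000 Hz

Step 2 — DFT bin spacing:
df = fs / N = 16000 / 4096 = 3.9062 Hz

3.9062 Hz


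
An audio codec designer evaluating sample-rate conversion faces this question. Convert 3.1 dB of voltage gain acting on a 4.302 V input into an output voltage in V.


Output voltage from dB gain:
V_out = V_in * 10^(gain_dB / 20)
      = 4.302 * 10^(3.1 / 20)
      = 4.302 * 1.428894
      = 6.1471 V

6.1471 V


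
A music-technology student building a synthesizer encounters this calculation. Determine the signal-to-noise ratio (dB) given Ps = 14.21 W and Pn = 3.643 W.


SNR in decibels:
SNR = 10 * log10(Ps / Pn)
    = 10 * log10(14.21 / 3.643)
    = 10 * log10(3.9006)
    = 10 * 0.5911
    = 5.91 dB

5.91 dB


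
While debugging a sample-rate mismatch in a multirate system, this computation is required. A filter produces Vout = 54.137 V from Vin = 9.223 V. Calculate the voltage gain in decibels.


Voltage gain in dB:
G = 20 * log10(Vout / Vin)
  = 20 * log10(54.137 / 9.223)
  = 20 * log10(5.869782)
  = 20 * 0.768622
  = 15.37 dB

15.37 dB


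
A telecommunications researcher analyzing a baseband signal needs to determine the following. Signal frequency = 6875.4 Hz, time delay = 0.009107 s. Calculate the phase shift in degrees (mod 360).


Phase shift from frequency and time delay:
phi = 360 * f * t_delay
    = 360 * 6875.4 * 0.009107
    = 22541.14 degrees
    mod 360 = 221.14 degrees

221.14 degrees


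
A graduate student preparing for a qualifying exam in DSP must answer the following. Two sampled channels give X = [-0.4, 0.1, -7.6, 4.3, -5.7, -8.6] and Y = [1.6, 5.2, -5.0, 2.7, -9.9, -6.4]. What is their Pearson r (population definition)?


Pearson correlation coefficient (population):
r = cov(X,Y) / (std(X) * std(Y))
Mean X = -2.9833, Mean Y = -1.9667
Cov(X,Y) = 20.959444
Std(X) = 4.645219, Std(Y) = 5.441405
r = 0.8292

0.8292


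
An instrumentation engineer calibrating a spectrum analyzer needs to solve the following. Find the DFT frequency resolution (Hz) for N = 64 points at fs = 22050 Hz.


DFT frequency resolution:
df = fs / N
   = 22050 / 64
   = 344.5312 Hz

344.5312 Hz


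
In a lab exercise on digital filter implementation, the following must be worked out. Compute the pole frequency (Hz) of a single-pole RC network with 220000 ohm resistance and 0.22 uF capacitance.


Cutoff frequency of a first-order RC filter:
fc = 1 / (2 * pi * R * C)
C = 0.22 uF = 2.2e-07 F
fc = 1 / (2 * pi * 220000 * 2.2e-07)
   = 1 / 0.30410616886749
   = 3.288325 Hz

3.288325 Hz


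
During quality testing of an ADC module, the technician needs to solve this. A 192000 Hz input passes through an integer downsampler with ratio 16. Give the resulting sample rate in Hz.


Decimation reduces the sample rate:
fs_out = fs_in / M
       = 192000 / 16
       = 12000.0 Hz

12000.0 Hz


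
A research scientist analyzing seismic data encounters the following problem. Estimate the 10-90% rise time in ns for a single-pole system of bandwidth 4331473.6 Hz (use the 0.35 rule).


Rise time from bandwidth relationship:
tr = 0.35 / BW
   = 0.35 / 4331473.6
   = 8.080390932e-08 s
   = 80.8039 ns

80.8039 ns


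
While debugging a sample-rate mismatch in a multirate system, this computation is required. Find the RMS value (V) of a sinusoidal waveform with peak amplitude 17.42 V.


RMS voltage for a sinusoidal waveform:
V_rms = V_peak / sqrt(2)
      = 17.42 / 1.414214
      = 12.318 V

12.318 V


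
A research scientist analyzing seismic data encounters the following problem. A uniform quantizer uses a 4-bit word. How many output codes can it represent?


Number of quantization levels = 2^N
= 2^4
= 16

16


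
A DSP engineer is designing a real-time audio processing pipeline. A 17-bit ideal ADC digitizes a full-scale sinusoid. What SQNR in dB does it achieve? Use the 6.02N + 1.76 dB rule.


Theoretical SNR for a full-scale sinusoid:
SNR = 6.02 * N + 1.76
    = 6.02 * 17 + 1.76
    = 102.34 + 1.76
    = 104.1 dB

104.1 dB


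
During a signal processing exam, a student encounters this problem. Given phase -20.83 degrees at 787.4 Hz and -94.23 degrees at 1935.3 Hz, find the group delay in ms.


Group delay from phase difference:
tau = -d(phi)/d(omega)
d(phi) = -73.4 deg = -1.281072 rad
d(omega) = 2*pi*(1935.3 - 787.4) = 7212.4684 rad/s
tau = -(-1.281072) / 7212.4684
    = 0.1776 ms

0.1776 ms


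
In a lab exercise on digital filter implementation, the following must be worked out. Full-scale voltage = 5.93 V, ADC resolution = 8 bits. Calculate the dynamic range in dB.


Dynamic range from full-scale to LSB:
V_min = V_max / 2^bits = 5.93 / 2^8
DR = 20 * log10(V_max / V_min)
   = 20 * log10(2^8)
   = 20 * 8 * log10(2)
   = 48.16 dB

48.16 dB


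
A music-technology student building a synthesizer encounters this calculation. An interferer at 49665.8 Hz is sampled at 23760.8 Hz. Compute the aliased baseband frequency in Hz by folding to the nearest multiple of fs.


Compute the nearest integer multiple of fs to the signal:
n = round(49665.8 / 23760.8) = 2
f_alias = |49665.8 - 2 * 23760.8|
        = |49665.8 - 47521.6|
        = 2144.2 Hz

2144.2


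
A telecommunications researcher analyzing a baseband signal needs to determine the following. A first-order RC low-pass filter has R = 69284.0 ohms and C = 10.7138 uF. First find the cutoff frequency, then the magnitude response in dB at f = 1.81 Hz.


Step 1 — cutoff frequency:
fc = 1 / (2*pi*R*C)
C = 10.7138 uF = 1.07138e-05 F
fc = 1 / (2*pi*69284.0*1.07138e-05)
   = 0.214409 Hz

Step 2 — magnitude at f = 1.81 Hz:
|H(f)| = 1 / sqrt(1 + (f/fc)^2)
f/fc = 1.81 / 0.214409 = 8.44181
|H| = 1 / sqrt(1 + 71.264156) = 0.1176355
|H|_dB = 20*log10(0.1176355) = -18.59 dB

fc = 0.214409 Hz; |H(1.81 Hz)| = -18.59 dB


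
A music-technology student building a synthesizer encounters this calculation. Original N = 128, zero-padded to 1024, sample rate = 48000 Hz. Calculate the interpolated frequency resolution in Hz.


Frequency resolution after zero-padding:
N_padded = 128 * 8 = 1024
df = fs / N_padded
   = 48000 / 1024
   = 46.875 Hz

46.875 Hz


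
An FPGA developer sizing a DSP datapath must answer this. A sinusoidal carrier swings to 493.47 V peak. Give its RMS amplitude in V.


RMS voltage for a sinusoidal waveform:
V_rms = V_peak / sqrt(2)
      = 493.47 / 1.414214
      = 348.936 V

348.936 V


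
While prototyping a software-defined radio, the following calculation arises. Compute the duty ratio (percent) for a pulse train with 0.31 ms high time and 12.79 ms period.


Duty cycle as a percentage:
DC = (t_on / T) * 100
   = (0.31 / 12.79) * 100
   = 0.024238 * 100
   = 2.42 %

2.42 %


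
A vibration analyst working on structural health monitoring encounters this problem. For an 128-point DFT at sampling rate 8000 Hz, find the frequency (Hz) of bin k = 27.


Frequency of DFT bin k:
f_k = k * fs / N
    = 27 * 8000 / 128
    = 216000 / 128
    = 1687.5 Hz

1687.5 Hz


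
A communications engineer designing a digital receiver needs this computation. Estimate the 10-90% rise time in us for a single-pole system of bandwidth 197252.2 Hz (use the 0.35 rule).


Rise time from bandwidth relationship:
tr = 0.35 / BW
   = 0.35 / 197252.2
   = 1.774378182e-06 s
   = 1.7744 us

1.7744 us


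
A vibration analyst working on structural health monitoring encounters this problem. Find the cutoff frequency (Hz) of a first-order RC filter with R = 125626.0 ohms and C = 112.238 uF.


Cutoff frequency of a first-order RC filter:
fc = 1 / (2 * pi * R * C)
C = 112.238 uF = 0.000112238 F
fc = 1 / (2 * pi * 125626.0 * 0.000112238)
   = 1 / 88.592981870872
   = 0.011288 Hz

0.011288 Hz


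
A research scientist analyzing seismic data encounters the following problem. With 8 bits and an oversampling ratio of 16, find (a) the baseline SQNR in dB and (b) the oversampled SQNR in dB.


Step 1 — baseline SQNR at Nyquist:
SQNR_base = 6.02*N + 1.76
          = 6.02*8 + 1.76
          = 49.92 dB

Step 2 — oversampling processing gain:
G = 10*log10(OSR) = 10*log10(16) = 12.04 dB

Step 3 — total:
SQNR_total = 49.92 + 12.04 = 61.96 dB

Base SQNR = 49.92 dB; oversampled SQNR = 61.96 dB


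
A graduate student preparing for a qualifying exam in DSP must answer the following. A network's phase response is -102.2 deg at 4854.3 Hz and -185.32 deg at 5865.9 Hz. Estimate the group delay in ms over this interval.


Group delay from phase difference:
tau = -d(phi)/d(omega)
d(phi) = -83.12 deg = -1.450718 rad
d(omega) = 2*pi*(5865.9 - 4854.3) = 6356.0703 rad/s
tau = -(-1.450718) / 6356.0703
    = 0.2282 ms

0.2282 ms


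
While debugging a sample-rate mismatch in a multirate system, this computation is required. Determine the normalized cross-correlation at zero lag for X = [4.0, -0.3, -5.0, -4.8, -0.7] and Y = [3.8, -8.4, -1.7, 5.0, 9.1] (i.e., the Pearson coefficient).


Pearson correlation coefficient (population):
r = cov(X,Y) / (std(X) * std(Y))
Mean X = -1.36, Mean Y = 1.56
Cov(X,Y) = 1.2916
Std(X) = 3.327822, Std(Y) = 6.058581
r = 0.0641

0.0641


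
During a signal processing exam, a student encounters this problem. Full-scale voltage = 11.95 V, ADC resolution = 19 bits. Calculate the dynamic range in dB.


Dynamic range from full-scale to LSB:
V_min = V_max / 2^bits = 11.95 / 2^19
DR = 20 * log10(V_max / V_min)
   = 20 * log10(2^19)
   = 20 * 19 * log10(2)
   = 114.39 dB

114.39 dB


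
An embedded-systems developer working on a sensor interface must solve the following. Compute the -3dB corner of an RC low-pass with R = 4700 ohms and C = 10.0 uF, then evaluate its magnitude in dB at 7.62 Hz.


Step 1 — cutoff frequency:
fc = 1 / (2*pi*R*C)
C = 10.0 uF = 1e-05 F
fc = 1 / (2*pi*4700*1e-05)
   = 3.38628 Hz

Step 2 — magnitude at f = 7.62 Hz:
|H(f)| = 1 / sqrt(1 + (f/fc)^2)
f/fc = 7.62 / 3.38628 = 2.250257
|H| = 1 / sqrt(1 + 5.063657) = 0.4060997
|H|_dB = 20*log10(0.4060997) = -7.83 dB

fc = 3.38628 Hz; |H(7.62 Hz)| = -7.83 dB


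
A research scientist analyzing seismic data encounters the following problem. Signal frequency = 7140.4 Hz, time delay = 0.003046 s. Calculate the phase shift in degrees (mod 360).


Phase shift from frequency and time delay:
phi = 360 * f * t_delay
    = 360 * 7140.4 * 0.003046
    = 7829.88 degrees
    mod 360 = 269.88 degrees

269.88 degrees


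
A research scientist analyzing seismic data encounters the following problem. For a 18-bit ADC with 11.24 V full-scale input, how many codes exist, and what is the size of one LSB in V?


Step 1 — number of quantization levels:
L = 2^N = 2^18 = 262144

Step 2 — LSB step size:
delta = Vfs / L
      = 11.24 / 262144
      = 4.288e-05 V

Levels = 262144; step size = 4.288e-05 V


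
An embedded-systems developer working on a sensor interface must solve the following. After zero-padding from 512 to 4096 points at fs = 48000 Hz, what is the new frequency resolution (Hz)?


Frequency resolution after zero-padding:
N_padded = 512 * 8 = 4096
df = fs / N_padded
   = 48000 / 4096
   = 11.7188 Hz

11.7188 Hz


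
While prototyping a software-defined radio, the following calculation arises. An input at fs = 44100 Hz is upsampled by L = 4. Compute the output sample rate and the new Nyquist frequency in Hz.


Step 1 — output sample rate after interpolation by L:
fs_out = L * fs_in = 4 * 44100 = 176400 Hz

Step 2 — Nyquist frequency of the output stream:
f_Nyq = fs_out / 2 = 176400 / 2 = 88200.0 Hz

fs_out = 176400 Hz; f_Nyquist = 88200.0 Hz


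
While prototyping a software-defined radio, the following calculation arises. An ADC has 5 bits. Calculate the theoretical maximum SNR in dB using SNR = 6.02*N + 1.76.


Theoretical SNR for a full-scale sinusoid:
SNR = 6.02 * N + 1.76
    = 6.02 * 5 + 1.76
    = 30.1 + 1.76
    = 31.86 dB

31.86 dB


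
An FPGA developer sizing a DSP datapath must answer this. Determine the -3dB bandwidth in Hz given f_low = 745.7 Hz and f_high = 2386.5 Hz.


Bandwidth is the difference of -3dB frequencies:
BW = f_high - f_low
   = 2386.5 - 745.7
   = 1640.8 Hz

1640.8 Hz


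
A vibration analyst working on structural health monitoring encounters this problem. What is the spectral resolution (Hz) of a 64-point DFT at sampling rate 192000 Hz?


DFT frequency resolution:
df = fs / N
   = 192000 / 64
   = 3000.0 Hz

3000.0 Hz


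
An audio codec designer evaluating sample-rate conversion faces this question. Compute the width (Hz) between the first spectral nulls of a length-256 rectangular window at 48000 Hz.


Main lobe width for a rectangular window:
Width = 2 * fs / N
      = 2 * 48000 / 256
      = 96000 / 256
      = 375.0 Hz

375.0 Hz


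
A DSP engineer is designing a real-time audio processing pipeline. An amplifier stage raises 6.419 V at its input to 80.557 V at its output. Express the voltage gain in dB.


Voltage gain in dB:
G = 20 * log10(Vout / Vin)
  = 20 * log10(80.557 / 6.419)
  = 20 * log10(12.549774)
  = 20 * 1.098636
  = 21.97 dB

21.97 dB


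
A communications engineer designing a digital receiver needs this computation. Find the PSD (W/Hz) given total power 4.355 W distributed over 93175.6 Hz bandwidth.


Power spectral density:
PSD = P / BW
    = 4.355 / 93175.6
    = 4.674e-05 W/Hz

4.674e-05 W/Hz


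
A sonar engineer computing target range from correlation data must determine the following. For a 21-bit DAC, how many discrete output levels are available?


Number of quantization levels = 2^N
= 2^21
= 2097152

2097152


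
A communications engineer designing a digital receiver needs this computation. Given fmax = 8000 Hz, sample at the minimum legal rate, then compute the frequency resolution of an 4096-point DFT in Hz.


Step 1 — Nyquist sampling rate:
fs = 2 * fmax = 2 * 8000 = 16000 Hz

Step 2 — DFT bin spacing:
df = fs / N = 16000 / 4096 = 3.9062 Hz

3.9062 Hz


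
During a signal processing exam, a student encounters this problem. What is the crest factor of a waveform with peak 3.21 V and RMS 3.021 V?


Crest factor is the ratio of peak to RMS:
CF = V_peak / V_rms
   = 3.21 / 3.021
   = 1.0626

1.0626


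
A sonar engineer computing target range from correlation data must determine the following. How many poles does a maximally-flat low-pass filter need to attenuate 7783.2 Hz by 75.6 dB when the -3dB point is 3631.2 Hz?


Butterworth filter order formula:
n = log10(10^(A/10) - 1) / (2 * log10(f_stop/f_pass))
10^(75.6/10) - 1 = 36307804.477
f_stop/f_pass = 7783.2 / 3631.2 = 2.1434
n = 11.4162 -> ceil = 12

12


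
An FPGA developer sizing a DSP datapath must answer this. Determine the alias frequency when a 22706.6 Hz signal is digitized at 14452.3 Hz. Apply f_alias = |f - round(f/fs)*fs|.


Compute the nearest integer multiple of fs to the signal:
n = round(22706.6 / 14452.3) = 2
f_alias = |22706.6 - 2 * 14452.3|
        = |22706.6 - 28904.6|
        = 6198.0 Hz

6198.0


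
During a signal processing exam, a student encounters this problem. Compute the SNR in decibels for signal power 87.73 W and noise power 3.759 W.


SNR in decibels:
SNR = 10 * log10(Ps / Pn)
    = 10 * log10(87.73 / 3.759)
    = 10 * log10(23.3387)
    = 10 * 1.3681
    = 13.68 dB

13.68 dB


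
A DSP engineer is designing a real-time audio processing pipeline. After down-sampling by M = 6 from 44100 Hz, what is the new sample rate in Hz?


Decimation reduces the sample rate:
fs_out = fs_in / M
       = 44100 / 6
       = 7350.0 Hz

7350.0 Hz


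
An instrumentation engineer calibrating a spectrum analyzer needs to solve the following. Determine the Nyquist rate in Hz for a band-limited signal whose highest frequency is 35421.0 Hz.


The Nyquist rate is twice the maximum frequency component.
fs_min = 2 * fmax
      = 2 * 35421.0
      = 70842.0 Hz

70842.0


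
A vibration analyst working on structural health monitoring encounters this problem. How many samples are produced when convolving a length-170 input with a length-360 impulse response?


Linear convolution output length:
L = N + M - 1
  = 170 + 360 - 1
  = 529 samples

529


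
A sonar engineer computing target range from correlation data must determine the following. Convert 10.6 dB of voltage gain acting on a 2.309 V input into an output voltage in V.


Output voltage from dB gain:
V_out = V_in * 10^(gain_dB / 20)
      = 2.309 * 10^(10.6 / 20)
      = 2.309 * 3.388442
      = 7.8239 V

7.8239 V


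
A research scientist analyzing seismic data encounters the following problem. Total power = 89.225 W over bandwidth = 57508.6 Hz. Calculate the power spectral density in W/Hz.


Power spectral density:
PSD = P / BW
    = 89.225 / 57508.6
    = 0.00155151 W/Hz

0.00155151 W/Hz


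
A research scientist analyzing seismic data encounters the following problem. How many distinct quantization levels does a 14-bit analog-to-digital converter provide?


Number of quantization levels = 2^N
= 2^14
= 16384

16384


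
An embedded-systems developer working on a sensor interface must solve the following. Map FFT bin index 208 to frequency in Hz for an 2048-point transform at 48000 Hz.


Frequency of DFT bin k:
f_k = k * fs / N
    = 208 * 48000 / 2048
    = 9984000 / 2048
    = 4875.0 Hz

4875.0 Hz


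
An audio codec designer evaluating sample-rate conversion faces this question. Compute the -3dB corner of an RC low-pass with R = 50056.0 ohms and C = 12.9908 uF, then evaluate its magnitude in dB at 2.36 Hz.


Step 1 — cutoff frequency:
fc = 1 / (2*pi*R*C)
C = 12.9908 uF = 1.29908e-05 F
fc = 1 / (2*pi*50056.0*1.29908e-05)
   = 0.244753 Hz

Step 2 — magnitude at f = 2.36 Hz:
|H(f)| = 1 / sqrt(1 + (f/fc)^2)
f/fc = 2.36 / 0.244753 = 9.642374
|H| = 1 / sqrt(1 + 92.975376) = 0.1031556
|H|_dB = 20*log10(0.1031556) = -19.73 dB

fc = 0.244753 Hz; |H(2.36 Hz)| = -19.73 dB


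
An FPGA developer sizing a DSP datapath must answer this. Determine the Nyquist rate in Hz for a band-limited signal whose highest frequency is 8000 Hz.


The Nyquist rate is twice the maximum frequency component.
fs_min = 2 * fmax
      = 2 * 8000
      = 16000 Hz

16000


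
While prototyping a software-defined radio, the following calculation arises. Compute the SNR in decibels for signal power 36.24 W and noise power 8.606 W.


SNR in decibels:
SNR = 10 * log10(Ps / Pn)
    = 10 * log10(36.24 / 8.606)
    = 10 * log10(4.211)
    = 10 * 0.6244
    = 6.24 dB

6.24 dB


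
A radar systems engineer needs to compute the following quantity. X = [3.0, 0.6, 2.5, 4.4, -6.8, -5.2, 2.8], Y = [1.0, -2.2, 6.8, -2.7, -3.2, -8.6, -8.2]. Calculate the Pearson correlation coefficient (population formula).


Pearson correlation coefficient (population):
r = cov(X,Y) / (std(X) * std(Y))
Mean X = 0.1857, Mean Y = -2.4429
Cov(X,Y) = 7.642245
Std(X) = 4.068144, Std(Y) = 4.914078
r = 0.3823

0.3823


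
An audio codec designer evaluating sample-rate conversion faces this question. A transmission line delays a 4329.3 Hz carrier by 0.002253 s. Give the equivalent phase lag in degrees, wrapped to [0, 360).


Phase shift from frequency and time delay:
phi = 360 * f * t_delay
    = 360 * 4329.3 * 0.002253
    = 3511.41 degrees
    mod 360 = 271.41 degrees

271.41 degrees


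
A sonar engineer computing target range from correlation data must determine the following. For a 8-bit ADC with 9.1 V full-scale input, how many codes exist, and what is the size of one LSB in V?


Step 1 — number of quantization levels:
L = 2^N = 2^8 = 256

Step 2 — LSB step size:
delta = Vfs / L
      = 9.1 / 256
      = 0.03554687 V

Levels = 256; step size = 0.03554687 V


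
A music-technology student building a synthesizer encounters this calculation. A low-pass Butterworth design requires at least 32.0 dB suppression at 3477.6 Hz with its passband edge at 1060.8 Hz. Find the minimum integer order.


Butterworth filter order formula:
n = log10(10^(A/10) - 1) / (2 * log10(f_stop/f_pass))
10^(32.0/10) - 1 = 1583.8932
f_stop/f_pass = 3477.6 / 1060.8 = 3.2783
n = 3.1026 -> ceil = 4

4


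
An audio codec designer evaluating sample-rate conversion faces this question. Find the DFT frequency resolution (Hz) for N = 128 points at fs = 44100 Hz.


DFT frequency resolution:
df = fs / N
   = 44100 / 128
   = 344.5312 Hz

344.5312 Hz


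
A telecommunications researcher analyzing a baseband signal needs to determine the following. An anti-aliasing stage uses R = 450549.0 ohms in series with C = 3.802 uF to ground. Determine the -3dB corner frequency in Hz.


Cutoff frequency of a first-order RC filter:
fc = 1 / (2 * pi * R * C)
C = 3.802 uF = 3.802e-06 F
fc = 1 / (2 * pi * 450549.0 * 3.802e-06)
   = 1 / 10.763016622179
   = 0.092911 Hz

0.092911 Hz


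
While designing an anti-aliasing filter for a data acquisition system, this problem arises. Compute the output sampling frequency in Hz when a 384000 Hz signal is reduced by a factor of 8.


Decimation reduces the sample rate:
fs_out = fs_in / M
       = 384000 / 8
       = 48000.0 Hz

48000.0 Hz


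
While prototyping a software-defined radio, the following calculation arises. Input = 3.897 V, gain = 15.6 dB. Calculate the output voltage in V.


Output voltage from dB gain:
V_out = V_in * 10^(gain_dB / 20)
      = 3.897 * 10^(15.6 / 20)
      = 3.897 * 6.025596
      = 23.4817 V

23.4817 V


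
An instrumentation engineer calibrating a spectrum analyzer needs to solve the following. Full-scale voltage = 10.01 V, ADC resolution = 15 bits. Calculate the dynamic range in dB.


Dynamic range from full-scale to LSB:
V_min = V_max / 2^bits = 10.01 / 2^15
DR = 20 * log10(V_max / V_min)
   = 20 * log10(2^15)
   = 20 * 15 * log10(2)
   = 90.31 dB

90.31 dB


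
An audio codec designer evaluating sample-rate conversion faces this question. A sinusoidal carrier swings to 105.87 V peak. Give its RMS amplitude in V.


RMS voltage for a sinusoidal waveform:
V_rms = V_peak / sqrt(2)
      = 105.87 / 1.414214
      = 74.861 V

74.861 V


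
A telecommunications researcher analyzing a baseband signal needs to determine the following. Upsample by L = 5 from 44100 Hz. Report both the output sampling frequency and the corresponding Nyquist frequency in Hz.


Step 1 — output sample rate after interpolation by L:
fs_out = L * fs_in = 5 * 44100 = 220500 Hz

Step 2 — Nyquist frequency of the output stream:
f_Nyq = fs_out / 2 = 220500 / 2 = 110250.0 Hz

fs_out = 220500 Hz; f_Nyquist = 110250.0 Hz


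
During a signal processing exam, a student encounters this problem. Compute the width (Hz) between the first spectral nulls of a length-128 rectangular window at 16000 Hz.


Main lobe width for a rectangular window:
Width = 2 * fs / N
      = 2 * 16000 / 128
      = 32000 / 128
      = 250.0 Hz

250.0 Hz


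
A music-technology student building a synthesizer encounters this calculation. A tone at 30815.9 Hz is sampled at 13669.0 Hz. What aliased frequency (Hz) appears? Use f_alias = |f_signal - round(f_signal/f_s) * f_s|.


Compute the nearest integer multiple of fs to the signal:
n = round(30815.9 / 13669.0) = 2
f_alias = |30815.9 - 2 * 13669.0|
        = |30815.9 - 27338.0|
        = 3477.9 Hz

3477.9


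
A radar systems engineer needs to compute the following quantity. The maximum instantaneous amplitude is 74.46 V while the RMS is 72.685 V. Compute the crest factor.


Crest factor is the ratio of peak to RMS:
CF = V_peak / V_rms
   = 74.46 / 72.685
   = 1.0244

1.0244


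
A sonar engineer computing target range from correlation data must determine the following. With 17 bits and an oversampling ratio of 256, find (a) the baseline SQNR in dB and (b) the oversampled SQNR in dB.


Step 1 — baseline SQNR at Nyquist:
SQNR_base = 6.02*N + 1.76
          = 6.02*17 + 1.76
          = 104.1 dB

Step 2 — oversampling processing gain:
G = 10*log10(OSR) = 10*log10(256) = 24.08 dB

Step 3 — total:
SQNR_total = 104.1 + 24.08 = 128.18 dB

Base SQNR = 104.1 dB; oversampled SQNR = 128.18 dB


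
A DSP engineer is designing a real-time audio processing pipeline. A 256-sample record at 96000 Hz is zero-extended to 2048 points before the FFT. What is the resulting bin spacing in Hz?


Frequency resolution after zero-padding:
N_padded = 256 * 8 = 2048
df = fs / N_padded
   = 96000 / 2048
   = 46.875 Hz

46.875 Hz


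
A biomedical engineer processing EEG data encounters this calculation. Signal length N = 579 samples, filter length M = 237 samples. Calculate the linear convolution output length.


Linear convolution output length:
L = N + M - 1
  = 579 + 237 - 1
  = 815 samples

815


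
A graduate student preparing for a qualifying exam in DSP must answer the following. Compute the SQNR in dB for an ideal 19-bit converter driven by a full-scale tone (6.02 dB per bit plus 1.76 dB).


Theoretical SNR for a full-scale sinusoid:
SNR = 6.02 * N + 1.76
    = 6.02 * 19 + 1.76
    = 114.38 + 1.76
    = 116.14 dB

116.14 dB
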